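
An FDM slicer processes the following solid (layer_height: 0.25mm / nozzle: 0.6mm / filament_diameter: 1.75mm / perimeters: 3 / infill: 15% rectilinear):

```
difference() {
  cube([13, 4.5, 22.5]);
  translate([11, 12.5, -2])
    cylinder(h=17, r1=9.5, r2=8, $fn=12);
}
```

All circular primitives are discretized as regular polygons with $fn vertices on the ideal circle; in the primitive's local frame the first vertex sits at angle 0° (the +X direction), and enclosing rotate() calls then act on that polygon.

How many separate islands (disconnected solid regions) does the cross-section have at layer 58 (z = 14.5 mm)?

1

At z = 14.5 mm: the 13×4.5 cube contributes its full rectangle; the cone at (11, 12.5) (r1=9.5→r2=8) has section circumradius 8.044 here — a regular 12-gon; After the difference (first − rest): starting from the 13×4.5 cube, the cone at (11, 12.5) partially overlaps it — only the 0.01 mm² overlap (of its 194.12 mm²) is removed, clipping the outline — 1 connected region. Overall, the cross-section is a single solid region. Island count = 1.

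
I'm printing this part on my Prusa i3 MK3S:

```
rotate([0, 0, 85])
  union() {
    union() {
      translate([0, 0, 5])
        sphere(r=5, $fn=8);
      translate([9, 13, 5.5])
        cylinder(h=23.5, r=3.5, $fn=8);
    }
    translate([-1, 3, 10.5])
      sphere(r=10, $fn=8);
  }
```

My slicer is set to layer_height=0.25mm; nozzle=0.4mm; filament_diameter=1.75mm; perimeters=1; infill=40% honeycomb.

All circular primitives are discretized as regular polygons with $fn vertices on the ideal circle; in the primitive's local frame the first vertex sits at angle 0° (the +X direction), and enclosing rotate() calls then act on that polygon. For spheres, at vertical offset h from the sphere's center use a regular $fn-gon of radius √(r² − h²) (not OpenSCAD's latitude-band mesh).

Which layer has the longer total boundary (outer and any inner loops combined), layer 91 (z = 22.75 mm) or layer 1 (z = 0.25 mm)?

layer 91 (z = 22.75 mm)

Layer 91 (z = 22.75): the sphere is not intersected at this z (|z−center|=17.750 > r=5); the r=3.5 cylinder at (9, 13) gives a regular 8-gon of circumradius 3.5 (constant along its height) (perimeter = 2·8·3.500·sin(180°/8) = 21.43 mm); Merging all regions: only the r=3.5 cylinder at (9, 13) is present, so the union is just that shape — boundary = 21.43 mm; the sphere at (-1, 3) is not intersected at this z (|z−center|=12.250 > r=10); Merging all regions: only the result so far is present, so the union is just that shape — boundary = 21.43 mm; (rotated 85° about Z; rotation is an isometry so areas/perimeters/island counts are preserved). So its perimeter = 21.43 mm. Layer 1 (z = 0.25): the sphere: section is a regular 8-gon, circumradius = √(r²−h²) = √(5²−4.75²) = 1.561 (perimeter = 2·8·1.561·sin(180°/8) = 9.56 mm); the cylinder at (9, 13) is not intersected at this z (z outside [5.5, 29]); Taking the union: only the r=5 sphere is present, so the union is just that shape — boundary = 9.56 mm; the sphere at (-1, 3) is absent (|z−center|=10.250 > r=10); Taking the union: only that combined region is present, so the union is just that shape — boundary = 9.56 mm; (rotated 85° about Z; rotation is an isometry so areas/perimeters/island counts are preserved). So its perimeter = 9.56 mm. Layer 91 is larger (21.43 vs 9.56 mm).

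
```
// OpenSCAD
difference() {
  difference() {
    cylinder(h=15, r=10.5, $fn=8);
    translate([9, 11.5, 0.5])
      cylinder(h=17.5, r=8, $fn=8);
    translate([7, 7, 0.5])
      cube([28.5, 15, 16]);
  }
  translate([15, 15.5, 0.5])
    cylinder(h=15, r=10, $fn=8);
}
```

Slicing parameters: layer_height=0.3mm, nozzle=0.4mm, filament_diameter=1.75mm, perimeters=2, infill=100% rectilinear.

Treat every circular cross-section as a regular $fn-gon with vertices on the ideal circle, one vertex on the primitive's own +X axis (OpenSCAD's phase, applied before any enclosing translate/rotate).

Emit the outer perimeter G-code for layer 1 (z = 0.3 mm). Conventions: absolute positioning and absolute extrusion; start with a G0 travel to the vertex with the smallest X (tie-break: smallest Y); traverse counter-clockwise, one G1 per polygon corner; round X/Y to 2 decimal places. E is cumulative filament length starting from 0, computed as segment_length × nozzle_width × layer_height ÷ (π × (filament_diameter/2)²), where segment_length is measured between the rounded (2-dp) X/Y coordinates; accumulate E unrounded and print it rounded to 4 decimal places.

At z = 0.3 mm: the r=10.5 cylinder contributes a regular 8-gon of circumradius 10.5; the cylinder at (9, 11.5) does not reach this height (z outside [0.5, 18]); the cube at (7, 7) is absent (z outside [0.5, 16.5]); After the difference (first − rest): none of the subtracted shapes is present at this height, so the r=10.5 cylinder is unchanged — 1 connected region; the cylinder at (15, 15.5) is absent (z outside [0.5, 15.5]); Taking the first minus the rest: none of the subtracted shapes is present at this height, so the result so far is unchanged — 1 connected region. The outline is a single polygon with 8 vertices. Extrusion per mm of travel: 0.4 × 0.3 / (π × 0.875²) = 0.049890. Accumulating E over each segment gives final E = 3.2065.

G0 X-10.50 Y0.00 Z0.30
G1 X-7.42 Y-7.42 E0.4008
G1 X0.00 Y-10.50 E0.8016
G1 X7.42 Y-7.42 E1.2024
G1 X10.50 Y0.00 E1.6032
G1 X7.42 Y7.42 E2.0041
G1 X0.00 Y10.50 E2.4049
G1 X-7.42 Y7.42 E2.8057
G1 X-10.50 Y0.00 E3.2065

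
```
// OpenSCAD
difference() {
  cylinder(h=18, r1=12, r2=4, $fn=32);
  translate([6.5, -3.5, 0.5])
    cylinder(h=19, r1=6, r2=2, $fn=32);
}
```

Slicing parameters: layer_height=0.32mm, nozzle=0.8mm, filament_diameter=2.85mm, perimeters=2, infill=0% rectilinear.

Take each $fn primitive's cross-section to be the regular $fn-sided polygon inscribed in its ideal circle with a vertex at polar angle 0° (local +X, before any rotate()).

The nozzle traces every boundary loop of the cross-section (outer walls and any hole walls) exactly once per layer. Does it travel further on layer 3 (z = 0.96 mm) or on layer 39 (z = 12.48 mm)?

Layer 3 (z = 0.96): the cone: at t=0.053 of its height the radius interpolates to r₁+(r₂−r₁)t = 11.573, giving a regular 32-gon of that circumradius (perimeter = 2·32·11.573·sin(180°/32) = 72.60 mm); the cone at (6.5, -3.5) (r1=6→r2=2) has section circumradius 5.903 here — a regular 32-gon (perimeter = 2·32·5.903·sin(180°/32) = 37.03 mm); Taking the first minus the rest: starting from the cone, the cone at (6.5, -3.5) partially overlaps it — only the 95.90 mm² overlap (of its 108.77 mm²) is removed, clipping the outline — boundary = 86.87 mm. So its perimeter = 86.87 mm. Layer 39 (z = 12.48): the cone: at t=0.693 of its height the radius interpolates to r₁+(r₂−r₁)t = 6.453, giving a regular 32-gon of that circumradius (perimeter = 2·32·6.453·sin(180°/32) = 40.48 mm); the cone at (6.5, -3.5): at t=0.631 of its height the radius interpolates to r₁+(r₂−r₁)t = 3.478, giving a regular 32-gon of that circumradius (perimeter = 2·32·3.478·sin(180°/32) = 21.82 mm); After the difference (first − rest): starting from the cone, the cone at (6.5, -3.5) partially overlaps it — only the 10.63 mm² overlap (of its 37.76 mm²) is removed, clipping the outline — boundary = 41.55 mm. So its perimeter = 41.55 mm. Layer 3 is larger (86.87 vs 41.55 mm).

layer 3 (z = 0.96 mm)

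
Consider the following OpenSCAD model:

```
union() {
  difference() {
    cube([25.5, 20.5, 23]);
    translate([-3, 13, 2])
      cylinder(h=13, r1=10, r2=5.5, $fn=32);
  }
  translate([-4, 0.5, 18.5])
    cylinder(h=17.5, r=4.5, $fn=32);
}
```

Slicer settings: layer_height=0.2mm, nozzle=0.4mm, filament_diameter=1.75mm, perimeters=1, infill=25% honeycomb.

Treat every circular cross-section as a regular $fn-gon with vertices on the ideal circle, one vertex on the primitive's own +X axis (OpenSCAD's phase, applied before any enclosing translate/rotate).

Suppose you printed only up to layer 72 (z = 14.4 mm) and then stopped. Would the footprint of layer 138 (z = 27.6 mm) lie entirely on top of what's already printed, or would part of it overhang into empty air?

Compare the two slices. At z = 14.4: the cube is present — its section is the full 25.5×20.5 rectangle (area 522.75 mm²); the cone at (-3, 13): at t=0.954 of its height the radius interpolates to r₁+(r₂−r₁)t = 5.708, giving a regular 32-gon of that circumradius (area = (32/2)·5.708²·sin(360°/32) = 101.69 mm²); Taking the first minus the rest: starting from the 25.5×20.5 cube (522.75 mm²), the cone at (-3, 13) partially overlaps it — only the 18.37 mm² overlap (of its 101.69 mm²) is removed, clipping the outline — area = 504.38 mm²; the cylinder at (-4, 0.5) is not intersected at this z (z outside [18.5, 36]); Combining (union): only the result so far is present, so the union is just that shape — area = 504.38 mm². At z = 27.6: the cube does not reach this height (z outside [0, 23]); the cone at (-3, 13) is not intersected at this z (z outside [2, 15]); Taking the first minus the rest: the first operand is absent here, so nothing remains; the r=4.5 cylinder at (-4, 0.5) gives a regular 32-gon of circumradius 4.5 (constant along its height) (area = (32/2)·4.500²·sin(360°/32) = 63.21 mm²); Combining (union): only the r=4.5 cylinder at (-4, 0.5) is present, so the union is just that shape — area = 63.21 mm². Checking containment: at z = 27.6 the cross-section extends beyond the z = 14.4 cross-section by about 62.31 mm².

part overhangs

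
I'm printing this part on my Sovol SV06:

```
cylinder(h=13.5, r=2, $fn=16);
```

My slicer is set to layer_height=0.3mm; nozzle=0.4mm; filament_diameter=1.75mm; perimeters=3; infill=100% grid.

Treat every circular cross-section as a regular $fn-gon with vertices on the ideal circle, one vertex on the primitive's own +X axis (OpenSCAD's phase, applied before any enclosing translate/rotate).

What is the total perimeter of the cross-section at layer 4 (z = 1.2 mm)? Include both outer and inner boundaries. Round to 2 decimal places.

12.49 mm

At z = 1.2 mm: the r=2 cylinder contributes a regular 16-gon of circumradius 2 (perimeter = 2·16·2.000·sin(180°/16) = 12.49 mm). Overall, the cross-section is a single solid region. Total boundary length (outer) = 12.49 mm.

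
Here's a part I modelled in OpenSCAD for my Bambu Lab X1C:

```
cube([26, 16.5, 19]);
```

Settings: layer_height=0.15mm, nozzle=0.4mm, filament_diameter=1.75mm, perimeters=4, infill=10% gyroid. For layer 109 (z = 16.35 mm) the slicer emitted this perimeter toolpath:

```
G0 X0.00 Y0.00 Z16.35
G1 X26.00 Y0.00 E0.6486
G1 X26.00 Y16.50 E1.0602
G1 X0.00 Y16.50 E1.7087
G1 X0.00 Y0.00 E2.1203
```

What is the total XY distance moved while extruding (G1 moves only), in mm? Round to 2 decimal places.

85.00 mm

Sum the Euclidean lengths of each G1 segment: total = 85.00 mm.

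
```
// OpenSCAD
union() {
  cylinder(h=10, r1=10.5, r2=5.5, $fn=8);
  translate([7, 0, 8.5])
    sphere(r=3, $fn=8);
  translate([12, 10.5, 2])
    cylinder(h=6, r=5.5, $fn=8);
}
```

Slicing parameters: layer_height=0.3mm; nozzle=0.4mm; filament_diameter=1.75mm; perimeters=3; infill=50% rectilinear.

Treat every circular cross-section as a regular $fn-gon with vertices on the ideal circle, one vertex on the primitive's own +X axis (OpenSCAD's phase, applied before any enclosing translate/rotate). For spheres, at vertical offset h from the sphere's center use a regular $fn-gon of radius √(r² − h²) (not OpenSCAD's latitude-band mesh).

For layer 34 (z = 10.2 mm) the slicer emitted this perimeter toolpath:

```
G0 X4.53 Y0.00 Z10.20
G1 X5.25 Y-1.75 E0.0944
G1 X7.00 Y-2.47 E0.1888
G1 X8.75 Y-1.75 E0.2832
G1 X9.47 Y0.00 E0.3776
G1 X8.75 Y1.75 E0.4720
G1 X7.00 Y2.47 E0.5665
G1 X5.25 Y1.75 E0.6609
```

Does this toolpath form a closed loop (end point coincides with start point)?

Start point (G0): (4.53, 0.00). End point (last G1): the path does not return to the start — open.

no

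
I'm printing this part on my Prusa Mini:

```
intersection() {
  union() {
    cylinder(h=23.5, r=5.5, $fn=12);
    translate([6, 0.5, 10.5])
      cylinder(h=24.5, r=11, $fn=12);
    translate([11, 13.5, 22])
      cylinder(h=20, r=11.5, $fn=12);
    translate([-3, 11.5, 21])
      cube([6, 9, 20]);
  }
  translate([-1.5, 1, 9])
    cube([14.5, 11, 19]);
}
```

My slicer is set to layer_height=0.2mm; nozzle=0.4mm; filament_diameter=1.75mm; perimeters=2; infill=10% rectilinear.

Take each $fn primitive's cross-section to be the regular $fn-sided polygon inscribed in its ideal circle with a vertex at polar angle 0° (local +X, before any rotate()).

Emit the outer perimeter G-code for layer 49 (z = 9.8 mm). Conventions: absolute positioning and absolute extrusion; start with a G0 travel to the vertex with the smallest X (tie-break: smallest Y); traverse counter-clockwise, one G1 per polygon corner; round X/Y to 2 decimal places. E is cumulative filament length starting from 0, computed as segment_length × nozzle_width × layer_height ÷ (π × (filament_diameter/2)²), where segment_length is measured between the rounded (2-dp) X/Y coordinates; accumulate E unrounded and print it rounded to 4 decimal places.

G0 X-1.50 Y1.00 Z9.80
G1 X5.23 Y1.00 E0.2238
G1 X4.76 Y2.75 E0.2841
G1 X2.75 Y4.76 E0.3787
G1 X0.00 Y5.50 E0.4734
G1 X-1.50 Y5.10 E0.5250
G1 X-1.50 Y1.00 E0.6614

At z = 9.8 mm: the r=5.5 cylinder gives a regular 12-gon of circumradius 5.5 (constant along its height); the cylinder at (6, 0.5) is not intersected at this z (z outside [10.5, 35]); the cylinder at (11, 13.5) does not reach this height (z outside [22, 42]); the cube at (-3, 11.5) is not intersected at this z (z outside [21, 41]); Combining (union): only the r=5.5 cylinder is present, so the union is just that shape — 1 connected region; the 14.5×11 cube at (-1.5, 1) contributes its full rectangle; Taking the intersection: the 14.5×11 cube at (-1.5, 1) partially overlaps that combined region; clipping to the common part keeps 23.77 mm² — 1 connected region. The outline is a single polygon with 6 vertices. Extrusion per mm of travel: 0.4 × 0.2 / (π × 0.875²) = 0.033260. Accumulating E over each segment gives final E = 0.6614.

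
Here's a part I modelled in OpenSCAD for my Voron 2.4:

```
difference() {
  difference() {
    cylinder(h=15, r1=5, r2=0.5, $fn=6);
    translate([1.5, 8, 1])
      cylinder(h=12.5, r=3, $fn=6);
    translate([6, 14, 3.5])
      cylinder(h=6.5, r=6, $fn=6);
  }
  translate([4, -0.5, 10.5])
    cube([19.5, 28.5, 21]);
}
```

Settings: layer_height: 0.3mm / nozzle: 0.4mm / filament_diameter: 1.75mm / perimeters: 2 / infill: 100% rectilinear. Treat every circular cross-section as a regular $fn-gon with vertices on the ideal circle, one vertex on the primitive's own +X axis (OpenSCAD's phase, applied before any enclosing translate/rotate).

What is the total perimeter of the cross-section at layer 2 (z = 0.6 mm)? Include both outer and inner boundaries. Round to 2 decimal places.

28.92 mm

At z = 0.6 mm: the cone contributes a regular 6-gon of circumradius 4.820 (interpolated between r1=5 and r2=0.5 at t=0.040) (perimeter = 2·6·4.820·sin(180°/6) = 28.92 mm); the cylinder at (1.5, 8) is absent (z outside [1, 13.5]); the cylinder at (6, 14) is not intersected at this z (z outside [3.5, 10]); Subtracting the remaining from the first: none of the subtracted shapes is present at this height, so the cone is unchanged — boundary = 28.92 mm; the cube at (4, -0.5) is not intersected at this z (z outside [10.5, 31.5]); Subtracting the remaining from the first: none of the subtracted shapes is present at this height, so that combined region is unchanged — boundary = 28.92 mm. Overall, the cross-section is a single solid region. Total boundary length (outer) = 28.92 mm.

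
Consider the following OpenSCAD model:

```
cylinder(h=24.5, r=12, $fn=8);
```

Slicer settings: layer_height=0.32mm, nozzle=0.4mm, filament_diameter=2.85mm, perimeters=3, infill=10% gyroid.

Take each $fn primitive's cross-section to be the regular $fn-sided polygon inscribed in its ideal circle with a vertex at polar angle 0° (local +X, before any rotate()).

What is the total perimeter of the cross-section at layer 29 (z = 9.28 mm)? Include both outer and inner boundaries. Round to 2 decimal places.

At z = 9.28 mm: the r=12 cylinder contributes a regular 8-gon of circumradius 12 (perimeter = 2·8·12.000·sin(180°/8) = 73.48 mm). Overall, the cross-section is a single solid region. Total boundary length (outer) = 73.48 mm.

73.48 mm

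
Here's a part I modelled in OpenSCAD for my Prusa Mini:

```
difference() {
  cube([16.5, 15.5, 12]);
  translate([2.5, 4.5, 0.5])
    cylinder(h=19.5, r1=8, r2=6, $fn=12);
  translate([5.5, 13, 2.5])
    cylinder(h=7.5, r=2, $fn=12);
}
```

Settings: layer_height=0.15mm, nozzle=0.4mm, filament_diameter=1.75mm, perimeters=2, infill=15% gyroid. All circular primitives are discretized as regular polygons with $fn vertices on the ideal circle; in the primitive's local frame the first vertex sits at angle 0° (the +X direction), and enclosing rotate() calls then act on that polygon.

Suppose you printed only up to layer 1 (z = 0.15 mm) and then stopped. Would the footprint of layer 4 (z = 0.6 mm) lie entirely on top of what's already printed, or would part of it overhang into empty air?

entirely on top

Compare the two slices. At z = 0.15: the cube (footprint 16.5×15.5) is included at this height (area 255.75 mm²); the cone at (2.5, 4.5) is not intersected at this z (z outside [0.5, 20]); the cylinder at (5.5, 13) is absent (z outside [2.5, 10]); Subtracting the remaining from the first: none of the subtracted shapes is present at this height, so the 16.5×15.5 cube is unchanged — area = 255.75 mm². At z = 0.6: the cube (footprint 16.5×15.5) is included at this height (area 255.75 mm²); the cone at (2.5, 4.5) contributes a regular 12-gon of circumradius 7.990 (interpolated between r1=8 and r2=6 at t=0.005) (area = (12/2)·7.990²·sin(360°/12) = 191.51 mm²); the cylinder at (5.5, 13) does not reach this height (z outside [2.5, 10]); Taking the first minus the rest: starting from the 16.5×15.5 cube (255.75 mm²), the cone at (2.5, 4.5) partially overlaps it — only the 111.41 mm² overlap (of its 191.51 mm²) is removed, clipping the outline — area = 144.34 mm². Checking containment: the cross-section at z = 0.6 is a subset of the cross-section at z = 0.15.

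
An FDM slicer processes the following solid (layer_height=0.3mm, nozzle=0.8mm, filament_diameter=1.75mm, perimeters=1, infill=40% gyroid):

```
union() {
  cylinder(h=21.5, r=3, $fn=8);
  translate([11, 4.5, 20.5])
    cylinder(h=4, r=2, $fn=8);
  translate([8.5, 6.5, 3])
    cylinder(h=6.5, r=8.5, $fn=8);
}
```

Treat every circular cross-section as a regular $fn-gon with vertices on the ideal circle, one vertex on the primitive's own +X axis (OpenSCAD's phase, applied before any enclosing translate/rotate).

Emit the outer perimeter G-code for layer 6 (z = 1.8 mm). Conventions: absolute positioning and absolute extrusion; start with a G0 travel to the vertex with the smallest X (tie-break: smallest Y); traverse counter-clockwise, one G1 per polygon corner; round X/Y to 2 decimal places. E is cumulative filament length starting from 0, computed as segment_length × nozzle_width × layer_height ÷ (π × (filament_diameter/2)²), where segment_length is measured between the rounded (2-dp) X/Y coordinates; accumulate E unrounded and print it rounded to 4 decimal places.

G0 X-3.00 Y0.00 Z1.80
G1 X-2.12 Y-2.12 E0.2290
G1 X0.00 Y-3.00 E0.4581
G1 X2.12 Y-2.12 E0.6871
G1 X3.00 Y0.00 E0.9161
G1 X2.12 Y2.12 E1.1452
G1 X0.00 Y3.00 E1.3742
G1 X-2.12 Y2.12 E1.6032
G1 X-3.00 Y0.00 E1.8323

At z = 1.8 mm: the r=3 cylinder gives a regular 8-gon of circumradius 3 (constant along its height); the cylinder at (11, 4.5) is not intersected at this z (z outside [20.5, 24.5]); the cylinder at (8.5, 6.5) is absent (z outside [3, 9.5]); Combining (union): only the r=3 cylinder is present, so the union is just that shape — 1 connected region. The outline is a single polygon with 8 vertices. Extrusion per mm of travel: 0.8 × 0.3 / (π × 0.875²) = 0.099780. Accumulating E over each segment gives final E = 1.8323.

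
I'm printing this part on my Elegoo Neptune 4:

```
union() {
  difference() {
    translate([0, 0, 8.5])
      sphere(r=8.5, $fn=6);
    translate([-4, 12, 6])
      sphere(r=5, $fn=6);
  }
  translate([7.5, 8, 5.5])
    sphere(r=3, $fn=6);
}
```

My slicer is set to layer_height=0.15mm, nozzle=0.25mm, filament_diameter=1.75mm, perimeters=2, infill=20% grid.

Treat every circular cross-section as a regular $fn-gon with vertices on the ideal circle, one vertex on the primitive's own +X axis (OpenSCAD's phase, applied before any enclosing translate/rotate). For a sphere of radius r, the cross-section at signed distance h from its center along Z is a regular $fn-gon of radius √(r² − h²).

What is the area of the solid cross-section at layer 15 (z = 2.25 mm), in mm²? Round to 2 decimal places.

At z = 2.25 mm: the sphere: section is a regular 6-gon, circumradius = √(r²−h²) = √(8.5²−6.25²) = 5.761 (area = (6/2)·5.761²·sin(360°/6) = 86.22 mm²); the r=5 sphere at (-4, 12) contributes a regular 6-gon of circumradius √(5²−3.75²) = 3.307 (area = (6/2)·3.307²·sin(360°/6) = 28.42 mm²); After the difference (first − rest): starting from the r=8.5 sphere (86.22 mm²), the r=5 sphere at (-4, 12) misses the remaining region (no effect) — area = 86.22 mm²; the sphere at (7.5, 8) does not reach this height (|z−center|=3.250 > r=3); Taking the union: only that combined region is present, so the union is just that shape — area = 86.22 mm². Overall, the cross-section is a single solid region. Net area = 86.22 mm².

86.22 mm²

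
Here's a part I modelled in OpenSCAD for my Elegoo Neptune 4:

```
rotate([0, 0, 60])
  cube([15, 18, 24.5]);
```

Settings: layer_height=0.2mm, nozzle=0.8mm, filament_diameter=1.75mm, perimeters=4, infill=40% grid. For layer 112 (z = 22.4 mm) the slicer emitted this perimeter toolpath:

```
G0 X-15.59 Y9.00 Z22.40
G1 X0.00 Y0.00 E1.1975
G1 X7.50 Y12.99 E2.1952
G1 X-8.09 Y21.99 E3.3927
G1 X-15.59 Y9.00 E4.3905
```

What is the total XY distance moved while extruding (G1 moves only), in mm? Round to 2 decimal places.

Sum the Euclidean lengths of each G1 segment: total = 66.00 mm.

66.00 mm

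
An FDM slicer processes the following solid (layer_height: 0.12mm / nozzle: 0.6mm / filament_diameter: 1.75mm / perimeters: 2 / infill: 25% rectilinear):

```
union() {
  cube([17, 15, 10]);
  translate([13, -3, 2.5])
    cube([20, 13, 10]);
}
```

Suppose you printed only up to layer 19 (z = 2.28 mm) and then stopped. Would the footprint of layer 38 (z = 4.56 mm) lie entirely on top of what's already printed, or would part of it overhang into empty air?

Compare the two slices. At z = 2.28: the cube (footprint 17×15) is included at this height (area 255.00 mm²); the cube at (13, -3) is absent (z outside [2.5, 12.5]); Combining (union): only the 17×15 cube is present, so the union is just that shape — area = 255.00 mm². At z = 4.56: the cube (footprint 17×15) is included at this height (area 255.00 mm²); the 20×13 cube at (13, -3) contributes its full rectangle (area 260.00 mm²); Taking the union: the regions partially overlap — summed areas 515.00 mm² minus the doubly-counted overlap 40.00 mm² gives 475.00 mm² — area = 475.00 mm². Checking containment: at z = 4.56 the cross-section extends beyond the z = 2.28 cross-section by about 220.00 mm².

part overhangs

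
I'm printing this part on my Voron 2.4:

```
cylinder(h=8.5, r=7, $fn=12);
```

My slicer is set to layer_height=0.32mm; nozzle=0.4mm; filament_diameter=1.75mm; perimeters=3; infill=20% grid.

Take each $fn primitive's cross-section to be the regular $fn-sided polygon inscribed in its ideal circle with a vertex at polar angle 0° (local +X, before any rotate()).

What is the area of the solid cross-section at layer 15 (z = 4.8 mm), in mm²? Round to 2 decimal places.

At z = 4.8 mm: the cylinder: section is a regular 12-gon, circumradius r=7 (area = (12/2)·7.000²·sin(360°/12) = 147.00 mm²). Overall, the cross-section is a single solid region. Net area = 147.00 mm².

147.00 mm²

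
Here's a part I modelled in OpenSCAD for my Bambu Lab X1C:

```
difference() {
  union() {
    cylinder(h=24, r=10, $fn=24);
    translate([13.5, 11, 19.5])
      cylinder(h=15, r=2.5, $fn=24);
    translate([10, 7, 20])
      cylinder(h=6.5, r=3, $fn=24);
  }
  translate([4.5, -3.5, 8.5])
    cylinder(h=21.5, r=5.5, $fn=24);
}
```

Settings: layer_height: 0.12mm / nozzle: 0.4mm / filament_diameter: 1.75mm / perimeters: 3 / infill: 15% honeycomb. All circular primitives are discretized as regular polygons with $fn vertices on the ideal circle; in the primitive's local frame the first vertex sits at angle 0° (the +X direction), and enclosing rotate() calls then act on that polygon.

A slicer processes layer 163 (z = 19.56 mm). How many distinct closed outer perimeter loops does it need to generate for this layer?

2

At z = 19.56 mm: the r=10 cylinder gives a regular 24-gon of circumradius 10 (constant along its height); the r=2.5 cylinder at (13.5, 11) contributes a regular 24-gon of circumradius 2.5; the cylinder at (10, 7) is absent (z outside [20, 26.5]); Taking the union: the 2 present regions are separate (no shared area or edge), so areas and boundary lengths simply add and each stays a separate island — 2 connected regions; the r=5.5 cylinder at (4.5, -3.5) gives a regular 24-gon of circumradius 5.5 (constant along its height); After the difference (first − rest): starting from that combined region, the r=5.5 cylinder at (4.5, -3.5) partially overlaps it — only the 86.10 mm² overlap (of its 93.95 mm²) is removed, clipping the outline — 2 connected regions. The result has 2 disconnected regions.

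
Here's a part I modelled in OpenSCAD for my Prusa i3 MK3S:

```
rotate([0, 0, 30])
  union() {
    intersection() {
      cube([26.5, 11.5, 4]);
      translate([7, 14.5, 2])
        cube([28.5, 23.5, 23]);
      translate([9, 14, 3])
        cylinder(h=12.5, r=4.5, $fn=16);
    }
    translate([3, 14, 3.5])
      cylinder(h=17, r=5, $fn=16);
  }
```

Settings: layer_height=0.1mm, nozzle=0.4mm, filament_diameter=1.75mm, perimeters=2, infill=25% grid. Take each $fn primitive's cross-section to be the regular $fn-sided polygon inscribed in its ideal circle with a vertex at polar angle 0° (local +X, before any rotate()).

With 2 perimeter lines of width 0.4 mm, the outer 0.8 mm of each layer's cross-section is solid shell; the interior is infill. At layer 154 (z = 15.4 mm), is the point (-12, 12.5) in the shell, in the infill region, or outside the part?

outside

At z = 15.4 mm: the cube is not intersected at this z (z outside [0, 4]); the cube at (7, 14.5) (footprint 28.5×23.5) is included at this height; the cylinder at (9, 14): section is a regular 16-gon, circumradius r=4.5; Keeping only the common overlap: at least one operand is absent at this height, so nothing remains; the cylinder at (3, 14): section is a regular 16-gon, circumradius r=5; Combining (union): only the r=5 cylinder at (3, 14) is present, so the union is just that shape — 1 connected region; (rotated 30° about Z; rotation is an isometry so areas/perimeters/island counts are preserved). Overall, the cross-section is a single solid region. Undo the 30° rotation: the query point maps to (-4.142, 16.825) in the un-rotated model frame. The nearest boundary edge runs (-0.54, 17.54)→(-1.62, 15.91); distance from the point to it = 2.68 mm. The point is not inside any of the regions above, so it lies outside the cross-section (2.68 mm from the nearest boundary).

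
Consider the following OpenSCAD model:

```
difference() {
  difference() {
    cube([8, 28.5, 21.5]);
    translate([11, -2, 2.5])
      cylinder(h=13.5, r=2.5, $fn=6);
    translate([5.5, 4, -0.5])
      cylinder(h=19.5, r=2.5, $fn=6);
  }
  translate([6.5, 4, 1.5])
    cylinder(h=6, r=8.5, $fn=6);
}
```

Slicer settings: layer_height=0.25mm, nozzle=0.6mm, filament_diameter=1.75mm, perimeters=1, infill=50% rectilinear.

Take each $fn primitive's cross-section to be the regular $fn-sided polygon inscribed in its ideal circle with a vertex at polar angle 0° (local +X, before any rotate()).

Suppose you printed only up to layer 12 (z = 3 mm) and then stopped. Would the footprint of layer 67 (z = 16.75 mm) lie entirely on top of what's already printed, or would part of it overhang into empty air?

part overhangs

Compare the two slices. At z = 3: the cube (footprint 8×28.5) is included at this height (area 228.00 mm²); the r=2.5 cylinder at (11, -2) gives a regular 6-gon of circumradius 2.5 (constant along its height) (area = (6/2)·2.500²·sin(360°/6) = 16.24 mm²); the cylinder at (5.5, 4): section is a regular 6-gon, circumradius r=2.5 (area = (6/2)·2.500²·sin(360°/6) = 16.24 mm²); Subtracting the remaining from the first: starting from the 8×28.5 cube (228.00 mm²), the r=2.5 cylinder at (11, -2) misses the remaining region (no effect); the r=2.5 cylinder at (5.5, 4) lies inside it touching the edge (removes its full 16.24 mm²) — area = 211.76 mm²; the cylinder at (6.5, 4): section is a regular 6-gon, circumradius r=8.5 (area = (6/2)·8.500²·sin(360°/6) = 187.71 mm²); After the difference (first − rest): starting from the result so far (211.76 mm²), the r=8.5 cylinder at (6.5, 4) partially overlaps it — only the 70.18 mm² overlap (of its 187.71 mm²) is removed, clipping the outline — area = 141.58 mm². At z = 16.75: the 8×28.5 cube contributes its full rectangle (area 228.00 mm²); the cylinder at (11, -2) is absent (z outside [2.5, 16]); the r=2.5 cylinder at (5.5, 4) gives a regular 6-gon of circumradius 2.5 (constant along its height) (area = (6/2)·2.500²·sin(360°/6) = 16.24 mm²); After the difference (first − rest): starting from the 8×28.5 cube (228.00 mm²), the r=2.5 cylinder at (5.5, 4) lies inside it touching the edge (removes its full 16.24 mm²) — area = 211.76 mm²; the cylinder at (6.5, 4) does not reach this height (z outside [1.5, 7.5]); Taking the first minus the rest: none of the subtracted shapes is present at this height, so that combined region is unchanged — area = 211.76 mm². Checking containment: at z = 16.75 the cross-section extends beyond the z = 3 cross-section by about 70.18 mm².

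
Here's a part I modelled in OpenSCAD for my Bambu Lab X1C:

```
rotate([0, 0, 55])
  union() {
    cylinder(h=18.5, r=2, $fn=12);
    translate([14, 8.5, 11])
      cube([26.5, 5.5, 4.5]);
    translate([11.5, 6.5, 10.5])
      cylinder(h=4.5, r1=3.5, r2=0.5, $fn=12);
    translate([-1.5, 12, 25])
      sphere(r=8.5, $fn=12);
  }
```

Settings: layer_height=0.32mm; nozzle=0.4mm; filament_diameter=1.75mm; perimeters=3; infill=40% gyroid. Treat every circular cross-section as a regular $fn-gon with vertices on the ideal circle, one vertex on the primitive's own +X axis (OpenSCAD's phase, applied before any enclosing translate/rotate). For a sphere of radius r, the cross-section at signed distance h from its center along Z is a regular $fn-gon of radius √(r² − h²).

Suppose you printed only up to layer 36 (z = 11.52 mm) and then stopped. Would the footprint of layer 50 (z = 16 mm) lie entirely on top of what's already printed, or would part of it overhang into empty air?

Compare the two slices. At z = 11.52: the r=2 cylinder contributes a regular 12-gon of circumradius 2 (area = (12/2)·2.000²·sin(360°/12) = 12.00 mm²); the 26.5×5.5 cube at (14, 8.5) contributes its full rectangle (area 145.75 mm²); the cone at (11.5, 6.5) contributes a regular 12-gon of circumradius 2.820 (interpolated between r1=3.5 and r2=0.5 at t=0.227) (area = (12/2)·2.820²·sin(360°/12) = 23.86 mm²); the sphere at (-1.5, 12) is absent (|z−center|=13.480 > r=8.5); Merging all regions: the 3 present regions are separate (no shared area or edge), so areas and boundary lengths simply add and each stays a separate island — area = 181.61 mm²; (whole slice rotated 55° about Z — lengths, areas and connectivity unchanged). At z = 16: the cylinder: section is a regular 12-gon, circumradius r=2 (area = (12/2)·2.000²·sin(360°/12) = 12.00 mm²); the cube at (14, 8.5) does not reach this height (z outside [11, 15.5]); the cone at (11.5, 6.5) does not reach this height (z outside [10.5, 15]); the sphere at (-1.5, 12) is not intersected at this z (|z−center|=9.000 > r=8.5); Merging all regions: only the r=2 cylinder is present, so the union is just that shape — area = 12.00 mm²; (rotated 55° about Z; rotation is an isometry so areas/perimeters/island counts are preserved). Checking containment: the cross-section at z = 16 is a subset of the cross-section at z = 11.52.

entirely on top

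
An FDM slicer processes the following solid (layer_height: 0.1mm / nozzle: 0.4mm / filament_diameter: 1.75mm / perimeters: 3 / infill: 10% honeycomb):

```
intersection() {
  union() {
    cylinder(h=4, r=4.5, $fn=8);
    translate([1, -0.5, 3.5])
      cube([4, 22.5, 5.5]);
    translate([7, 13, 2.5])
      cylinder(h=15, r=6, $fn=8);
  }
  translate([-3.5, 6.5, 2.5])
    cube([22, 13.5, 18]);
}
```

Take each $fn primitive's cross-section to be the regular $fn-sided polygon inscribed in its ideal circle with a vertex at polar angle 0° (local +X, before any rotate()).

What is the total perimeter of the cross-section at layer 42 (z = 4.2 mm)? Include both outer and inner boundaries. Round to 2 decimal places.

47.36 mm

At z = 4.2 mm: the cylinder is absent (z outside [0, 4]); the 4×22.5 cube at (1, -0.5) contributes its full rectangle (perimeter 53.00 mm); the cylinder at (7, 13): section is a regular 8-gon, circumradius r=6 (perimeter = 2·8·6.000·sin(180°/8) = 36.74 mm); Taking the union: the regions partially overlap (shared area 28.57 mm²), so the edge portions inside another operand are dropped and the merged outline is re-measured after clipping — boundary = 65.36 mm; the 22×13.5 cube at (-3.5, 6.5) contributes its full rectangle (perimeter 71.00 mm); After intersecting: the 22×13.5 cube at (-3.5, 6.5) partially overlaps that combined region; clipping to the common part keeps 127.25 mm² — boundary = 47.36 mm. Overall, the cross-section is a single solid region. Total boundary length (outer) = 47.36 mm.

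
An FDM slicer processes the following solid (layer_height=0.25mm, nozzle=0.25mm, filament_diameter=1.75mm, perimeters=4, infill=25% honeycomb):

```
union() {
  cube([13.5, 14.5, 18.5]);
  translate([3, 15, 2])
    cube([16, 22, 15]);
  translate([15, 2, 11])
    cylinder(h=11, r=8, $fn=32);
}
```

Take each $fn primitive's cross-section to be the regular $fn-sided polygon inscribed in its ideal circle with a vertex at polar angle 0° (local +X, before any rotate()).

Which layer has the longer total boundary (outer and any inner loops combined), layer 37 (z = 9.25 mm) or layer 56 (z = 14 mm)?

layer 56 (z = 14 mm)

Layer 37 (z = 9.25): the 13.5×14.5 cube contributes its full rectangle (perimeter 56.00 mm); the 16×22 cube at (3, 15) contributes its full rectangle (perimeter 76.00 mm); the cylinder at (15, 2) is absent (z outside [11, 22]); Merging all regions: the 2 present regions are separate (no shared area or edge), so areas and boundary lengths simply add and each stays a separate island — boundary = 132.00 mm. So its perimeter = 132.00 mm. Layer 56 (z = 14): the 13.5×14.5 cube contributes its full rectangle (perimeter 56.00 mm); the cube at (3, 15) (footprint 16×22) is included at this height (perimeter 76.00 mm); the r=8 cylinder at (15, 2) contributes a regular 32-gon of circumradius 8 (perimeter = 2·32·8.000·sin(180°/32) = 50.18 mm); Merging all regions: the regions partially overlap (shared area 50.84 mm²), so the edge portions inside another operand are dropped and the merged outline is re-measured after clipping — boundary = 153.05 mm. So its perimeter = 153.05 mm. Layer 56 is larger (153.05 vs 132.00 mm).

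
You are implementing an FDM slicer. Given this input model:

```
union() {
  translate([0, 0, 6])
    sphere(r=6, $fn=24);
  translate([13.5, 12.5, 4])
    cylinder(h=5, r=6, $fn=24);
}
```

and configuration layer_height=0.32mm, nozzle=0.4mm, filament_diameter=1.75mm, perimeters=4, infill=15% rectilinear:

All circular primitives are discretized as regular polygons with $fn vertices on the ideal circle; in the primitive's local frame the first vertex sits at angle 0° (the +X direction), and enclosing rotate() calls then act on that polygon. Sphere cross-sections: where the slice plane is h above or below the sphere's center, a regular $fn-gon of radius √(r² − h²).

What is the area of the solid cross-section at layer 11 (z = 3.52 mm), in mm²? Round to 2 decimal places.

At z = 3.52 mm: the r=6 sphere slices to a regular 24-gon of circumradius 5.463 (√(r²−h²) with h=2.48 from center) (area = (24/2)·5.463²·sin(360°/24) = 92.71 mm²); the cylinder at (13.5, 12.5) does not reach this height (z outside [4, 9]); Taking the union: only the r=6 sphere is present, so the union is just that shape — area = 92.71 mm². Overall, the cross-section is a single solid region. Net area = 92.71 mm².

92.71 mm²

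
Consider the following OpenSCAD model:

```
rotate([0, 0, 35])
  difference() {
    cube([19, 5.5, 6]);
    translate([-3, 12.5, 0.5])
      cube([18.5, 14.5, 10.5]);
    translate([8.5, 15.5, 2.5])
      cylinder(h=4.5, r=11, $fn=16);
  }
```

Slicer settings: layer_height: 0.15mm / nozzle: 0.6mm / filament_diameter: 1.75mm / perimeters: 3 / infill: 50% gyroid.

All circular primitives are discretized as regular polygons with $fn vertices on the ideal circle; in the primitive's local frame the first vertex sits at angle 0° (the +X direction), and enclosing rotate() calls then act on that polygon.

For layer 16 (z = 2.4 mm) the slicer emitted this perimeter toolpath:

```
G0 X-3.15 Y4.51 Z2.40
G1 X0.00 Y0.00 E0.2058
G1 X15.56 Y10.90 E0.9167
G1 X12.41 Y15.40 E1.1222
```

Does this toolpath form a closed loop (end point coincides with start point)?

no

Start point (G0): (-3.15, 4.51). End point (last G1): the path does not return to the start — open.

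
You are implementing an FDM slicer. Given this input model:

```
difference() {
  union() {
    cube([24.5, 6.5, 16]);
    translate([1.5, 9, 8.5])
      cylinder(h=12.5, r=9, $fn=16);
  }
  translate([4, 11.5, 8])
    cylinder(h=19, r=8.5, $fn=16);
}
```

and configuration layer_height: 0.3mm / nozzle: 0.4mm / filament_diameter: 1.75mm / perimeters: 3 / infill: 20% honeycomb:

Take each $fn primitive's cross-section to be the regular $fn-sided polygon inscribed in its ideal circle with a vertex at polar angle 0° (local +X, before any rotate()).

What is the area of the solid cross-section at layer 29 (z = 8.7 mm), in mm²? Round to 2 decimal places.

183.77 mm²

At z = 8.7 mm: the 24.5×6.5 cube contributes its full rectangle (area 159.25 mm²); the r=9 cylinder at (1.5, 9) gives a regular 16-gon of circumradius 9 (constant along its height) (area = (16/2)·9.000²·sin(360°/16) = 247.98 mm²); Merging all regions: the regions partially overlap — summed areas 407.23 mm² minus the doubly-counted overlap 49.64 mm² gives 357.59 mm² — area = 357.59 mm²; the r=8.5 cylinder at (4, 11.5) contributes a regular 16-gon of circumradius 8.5 (area = (16/2)·8.500²·sin(360°/16) = 221.19 mm²); Subtracting the remaining from the first: starting from the result so far (357.59 mm²), the r=8.5 cylinder at (4, 11.5) partially overlaps it — only the 173.81 mm² overlap (of its 221.19 mm²) is removed, clipping the outline — area = 183.77 mm². Overall, the cross-section is a single solid region. Net area = 183.77 mm².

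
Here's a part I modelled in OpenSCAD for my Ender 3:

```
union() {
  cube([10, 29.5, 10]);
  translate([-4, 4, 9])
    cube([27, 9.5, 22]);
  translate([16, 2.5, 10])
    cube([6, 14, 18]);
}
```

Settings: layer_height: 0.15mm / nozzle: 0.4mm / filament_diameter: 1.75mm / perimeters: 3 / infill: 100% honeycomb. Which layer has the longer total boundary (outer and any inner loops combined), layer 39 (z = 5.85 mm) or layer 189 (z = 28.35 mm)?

layer 39 (z = 5.85 mm)

Layer 39 (z = 5.85): the cube (footprint 10×29.5) is included at this height (perimeter 79.00 mm); the cube at (-4, 4) is absent (z outside [9, 31]); the cube at (16, 2.5) is absent (z outside [10, 28]); Taking the union: only the 10×29.5 cube is present, so the union is just that shape — boundary = 79.00 mm. So its perimeter = 79.00 mm. Layer 189 (z = 28.35): the cube is absent (z outside [0, 10]); the cube at (-4, 4) (footprint 27×9.5) is included at this height (perimeter 73.00 mm); the cube at (16, 2.5) does not reach this height (z outside [10, 28]); Merging all regions: only the 27×9.5 cube at (-4, 4) is present, so the union is just that shape — boundary = 73.00 mm. So its perimeter = 73.00 mm. Layer 39 is larger (79.00 vs 73.00 mm).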